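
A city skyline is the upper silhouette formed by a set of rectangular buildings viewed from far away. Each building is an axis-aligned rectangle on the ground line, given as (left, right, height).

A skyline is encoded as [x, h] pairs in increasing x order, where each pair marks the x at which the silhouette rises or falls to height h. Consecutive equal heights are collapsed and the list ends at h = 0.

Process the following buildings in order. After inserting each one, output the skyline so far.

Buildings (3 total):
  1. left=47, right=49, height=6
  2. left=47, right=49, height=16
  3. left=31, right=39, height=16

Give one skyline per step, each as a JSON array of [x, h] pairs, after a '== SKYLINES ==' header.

== SKYLINES ==
[[47,6],[49,0]]
[[47,16],[49,0]]
[[31,16],[39,0],[47,16],[49,0]]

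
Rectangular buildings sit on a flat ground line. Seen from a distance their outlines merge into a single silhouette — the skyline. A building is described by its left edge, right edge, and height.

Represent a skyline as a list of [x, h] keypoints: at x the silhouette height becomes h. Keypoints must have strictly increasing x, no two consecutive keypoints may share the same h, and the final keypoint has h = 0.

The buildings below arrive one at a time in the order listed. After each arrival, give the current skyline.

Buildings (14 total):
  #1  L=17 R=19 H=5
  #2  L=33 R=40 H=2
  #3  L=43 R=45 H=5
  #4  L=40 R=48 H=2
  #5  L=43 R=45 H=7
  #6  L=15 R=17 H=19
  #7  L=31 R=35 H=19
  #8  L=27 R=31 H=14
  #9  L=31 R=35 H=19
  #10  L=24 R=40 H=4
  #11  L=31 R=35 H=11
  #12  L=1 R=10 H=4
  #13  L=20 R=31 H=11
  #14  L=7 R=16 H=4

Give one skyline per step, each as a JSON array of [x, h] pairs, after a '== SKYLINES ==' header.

== SKYLINES ==
[[17,5],[19,0]]
[[17,5],[19,0],[33,2],[40,0]]
[[17,5],[19,0],[33,2],[40,0],[43,5],[45,0]]
[[17,5],[19,0],[33,2],[43,5],[45,2],[48,0]]
[[17,5],[19,0],[33,2],[43,7],[45,2],[48,0]]
[[15,19],[17,5],[19,0],[33,2],[43,7],[45,2],[48,0]]
[[15,19],[17,5],[19,0],[31,19],[35,2],[43,7],[45,2],[48,0]]
[[15,19],[17,5],[19,0],[27,14],[31,19],[35,2],[43,7],[45,2],[48,0]]
[[15,19],[17,5],[19,0],[27,14],[31,19],[35,2],[43,7],[45,2],[48,0]]
[[15,19],[17,5],[19,0],[24,4],[27,14],[31,19],[35,4],[40,2],[43,7],[45,2],[48,0]]
[[15,19],[17,5],[19,0],[24,4],[27,14],[31,19],[35,4],[40,2],[43,7],[45,2],[48,0]]
[[1,4],[10,0],[15,19],[17,5],[19,0],[24,4],[27,14],[31,19],[35,4],[40,2],[43,7],[45,2],[48,0]]
[[1,4],[10,0],[15,19],[17,5],[19,0],[20,11],[27,14],[31,19],[35,4],[40,2],[43,7],[45,2],[48,0]]
[[1,4],[15,19],[17,5],[19,0],[20,11],[27,14],[31,19],[35,4],[40,2],[43,7],[45,2],[48,0]]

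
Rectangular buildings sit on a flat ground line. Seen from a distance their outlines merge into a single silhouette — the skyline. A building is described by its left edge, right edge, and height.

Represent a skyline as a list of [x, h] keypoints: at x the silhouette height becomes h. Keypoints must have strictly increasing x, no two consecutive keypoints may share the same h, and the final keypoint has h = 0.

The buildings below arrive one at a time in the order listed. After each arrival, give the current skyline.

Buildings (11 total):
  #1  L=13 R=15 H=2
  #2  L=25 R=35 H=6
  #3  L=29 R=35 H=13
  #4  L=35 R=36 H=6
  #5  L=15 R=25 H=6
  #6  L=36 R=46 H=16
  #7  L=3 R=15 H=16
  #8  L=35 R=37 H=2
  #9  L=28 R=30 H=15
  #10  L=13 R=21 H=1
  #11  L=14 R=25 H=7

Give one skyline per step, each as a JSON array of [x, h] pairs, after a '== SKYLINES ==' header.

== SKYLINES ==
[[13,2],[15,0]]
[[13,2],[15,0],[25,6],[35,0]]
[[13,2],[15,0],[25,6],[29,13],[35,0]]
[[13,2],[15,0],[25,6],[29,13],[35,6],[36,0]]
[[13,2],[15,6],[29,13],[35,6],[36,0]]
[[13,2],[15,6],[29,13],[35,6],[36,16],[46,0]]
[[3,16],[15,6],[29,13],[35,6],[36,16],[46,0]]
[[3,16],[15,6],[29,13],[35,6],[36,16],[46,0]]
[[3,16],[15,6],[28,15],[30,13],[35,6],[36,16],[46,0]]
[[3,16],[15,6],[28,15],[30,13],[35,6],[36,16],[46,0]]
[[3,16],[15,7],[25,6],[28,15],[30,13],[35,6],[36,16],[46,0]]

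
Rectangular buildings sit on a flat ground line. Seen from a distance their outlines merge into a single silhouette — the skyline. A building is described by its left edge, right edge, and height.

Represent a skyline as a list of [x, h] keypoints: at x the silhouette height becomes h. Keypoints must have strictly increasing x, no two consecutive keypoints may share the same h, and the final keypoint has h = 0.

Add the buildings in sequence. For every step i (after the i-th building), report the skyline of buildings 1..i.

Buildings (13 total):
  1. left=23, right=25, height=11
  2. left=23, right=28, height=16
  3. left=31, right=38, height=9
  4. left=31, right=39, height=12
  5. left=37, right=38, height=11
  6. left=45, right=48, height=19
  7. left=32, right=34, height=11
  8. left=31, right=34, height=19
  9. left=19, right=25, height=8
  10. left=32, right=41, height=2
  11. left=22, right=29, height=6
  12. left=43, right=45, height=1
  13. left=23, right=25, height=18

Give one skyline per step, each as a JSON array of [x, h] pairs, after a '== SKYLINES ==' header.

== SKYLINES ==
[[23,11],[25,0]]
[[23,16],[28,0]]
[[23,16],[28,0],[31,9],[38,0]]
[[23,16],[28,0],[31,12],[39,0]]
[[23,16],[28,0],[31,12],[39,0]]
[[23,16],[28,0],[31,12],[39,0],[45,19],[48,0]]
[[23,16],[28,0],[31,12],[39,0],[45,19],[48,0]]
[[23,16],[28,0],[31,19],[34,12],[39,0],[45,19],[48,0]]
[[19,8],[23,16],[28,0],[31,19],[34,12],[39,0],[45,19],[48,0]]
[[19,8],[23,16],[28,0],[31,19],[34,12],[39,2],[41,0],[45,19],[48,0]]
[[19,8],[23,16],[28,6],[29,0],[31,19],[34,12],[39,2],[41,0],[45,19],[48,0]]
[[19,8],[23,16],[28,6],[29,0],[31,19],[34,12],[39,2],[41,0],[43,1],[45,19],[48,0]]
[[19,8],[23,18],[25,16],[28,6],[29,0],[31,19],[34,12],[39,2],[41,0],[43,1],[45,19],[48,0]]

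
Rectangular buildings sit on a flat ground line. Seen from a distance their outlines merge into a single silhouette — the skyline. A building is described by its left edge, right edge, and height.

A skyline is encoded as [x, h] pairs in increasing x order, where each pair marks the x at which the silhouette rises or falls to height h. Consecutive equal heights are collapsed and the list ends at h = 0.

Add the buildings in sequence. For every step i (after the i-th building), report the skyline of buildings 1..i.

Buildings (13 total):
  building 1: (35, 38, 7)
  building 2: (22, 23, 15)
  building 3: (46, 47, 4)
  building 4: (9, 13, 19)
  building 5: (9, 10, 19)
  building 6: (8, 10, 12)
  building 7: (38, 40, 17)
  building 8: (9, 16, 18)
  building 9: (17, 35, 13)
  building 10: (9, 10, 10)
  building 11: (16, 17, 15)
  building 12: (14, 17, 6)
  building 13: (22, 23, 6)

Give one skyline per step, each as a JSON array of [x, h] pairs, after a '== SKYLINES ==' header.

== SKYLINES ==
[[35,7],[38,0]]
[[22,15],[23,0],[35,7],[38,0]]
[[22,15],[23,0],[35,7],[38,0],[46,4],[47,0]]
[[9,19],[13,0],[22,15],[23,0],[35,7],[38,0],[46,4],[47,0]]
[[9,19],[13,0],[22,15],[23,0],[35,7],[38,0],[46,4],[47,0]]
[[8,12],[9,19],[13,0],[22,15],[23,0],[35,7],[38,0],[46,4],[47,0]]
[[8,12],[9,19],[13,0],[22,15],[23,0],[35,7],[38,17],[40,0],[46,4],[47,0]]
[[8,12],[9,19],[13,18],[16,0],[22,15],[23,0],[35,7],[38,17],[40,0],[46,4],[47,0]]
[[8,12],[9,19],[13,18],[16,0],[17,13],[22,15],[23,13],[35,7],[38,17],[40,0],[46,4],[47,0]]
[[8,12],[9,19],[13,18],[16,0],[17,13],[22,15],[23,13],[35,7],[38,17],[40,0],[46,4],[47,0]]
[[8,12],[9,19],[13,18],[16,15],[17,13],[22,15],[23,13],[35,7],[38,17],[40,0],[46,4],[47,0]]
[[8,12],[9,19],[13,18],[16,15],[17,13],[22,15],[23,13],[35,7],[38,17],[40,0],[46,4],[47,0]]
[[8,12],[9,19],[13,18],[16,15],[17,13],[22,15],[23,13],[35,7],[38,17],[40,0],[46,4],[47,0]]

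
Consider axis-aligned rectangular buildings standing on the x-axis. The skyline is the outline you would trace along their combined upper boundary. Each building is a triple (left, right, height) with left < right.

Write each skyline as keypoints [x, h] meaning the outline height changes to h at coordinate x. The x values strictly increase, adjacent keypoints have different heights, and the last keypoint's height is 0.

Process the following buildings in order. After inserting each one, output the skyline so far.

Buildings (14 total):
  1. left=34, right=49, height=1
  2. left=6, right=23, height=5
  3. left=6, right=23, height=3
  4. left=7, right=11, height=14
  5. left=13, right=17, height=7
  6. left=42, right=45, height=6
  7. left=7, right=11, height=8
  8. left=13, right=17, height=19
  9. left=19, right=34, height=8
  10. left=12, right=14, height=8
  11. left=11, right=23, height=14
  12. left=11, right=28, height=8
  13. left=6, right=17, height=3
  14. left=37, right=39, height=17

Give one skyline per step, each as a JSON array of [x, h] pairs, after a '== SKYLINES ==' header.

== SKYLINES ==
[[34,1],[49,0]]
[[6,5],[23,0],[34,1],[49,0]]
[[6,5],[23,0],[34,1],[49,0]]
[[6,5],[7,14],[11,5],[23,0],[34,1],[49,0]]
[[6,5],[7,14],[11,5],[13,7],[17,5],[23,0],[34,1],[49,0]]
[[6,5],[7,14],[11,5],[13,7],[17,5],[23,0],[34,1],[42,6],[45,1],[49,0]]
[[6,5],[7,14],[11,5],[13,7],[17,5],[23,0],[34,1],[42,6],[45,1],[49,0]]
[[6,5],[7,14],[11,5],[13,19],[17,5],[23,0],[34,1],[42,6],[45,1],[49,0]]
[[6,5],[7,14],[11,5],[13,19],[17,5],[19,8],[34,1],[42,6],[45,1],[49,0]]
[[6,5],[7,14],[11,5],[12,8],[13,19],[17,5],[19,8],[34,1],[42,6],[45,1],[49,0]]
[[6,5],[7,14],[13,19],[17,14],[23,8],[34,1],[42,6],[45,1],[49,0]]
[[6,5],[7,14],[13,19],[17,14],[23,8],[34,1],[42,6],[45,1],[49,0]]
[[6,5],[7,14],[13,19],[17,14],[23,8],[34,1],[42,6],[45,1],[49,0]]
[[6,5],[7,14],[13,19],[17,14],[23,8],[34,1],[37,17],[39,1],[42,6],[45,1],[49,0]]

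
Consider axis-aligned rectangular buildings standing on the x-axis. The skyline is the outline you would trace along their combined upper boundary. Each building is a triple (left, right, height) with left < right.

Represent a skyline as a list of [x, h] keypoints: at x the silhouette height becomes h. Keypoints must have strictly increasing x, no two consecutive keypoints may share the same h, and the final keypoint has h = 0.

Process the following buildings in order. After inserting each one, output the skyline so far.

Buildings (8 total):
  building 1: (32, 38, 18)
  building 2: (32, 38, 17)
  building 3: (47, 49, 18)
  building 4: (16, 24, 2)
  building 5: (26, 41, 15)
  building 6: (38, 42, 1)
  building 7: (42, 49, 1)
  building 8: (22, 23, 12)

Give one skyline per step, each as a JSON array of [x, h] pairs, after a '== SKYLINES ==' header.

== SKYLINES ==
[[32,18],[38,0]]
[[32,18],[38,0]]
[[32,18],[38,0],[47,18],[49,0]]
[[16,2],[24,0],[32,18],[38,0],[47,18],[49,0]]
[[16,2],[24,0],[26,15],[32,18],[38,15],[41,0],[47,18],[49,0]]
[[16,2],[24,0],[26,15],[32,18],[38,15],[41,1],[42,0],[47,18],[49,0]]
[[16,2],[24,0],[26,15],[32,18],[38,15],[41,1],[47,18],[49,0]]
[[16,2],[22,12],[23,2],[24,0],[26,15],[32,18],[38,15],[41,1],[47,18],[49,0]]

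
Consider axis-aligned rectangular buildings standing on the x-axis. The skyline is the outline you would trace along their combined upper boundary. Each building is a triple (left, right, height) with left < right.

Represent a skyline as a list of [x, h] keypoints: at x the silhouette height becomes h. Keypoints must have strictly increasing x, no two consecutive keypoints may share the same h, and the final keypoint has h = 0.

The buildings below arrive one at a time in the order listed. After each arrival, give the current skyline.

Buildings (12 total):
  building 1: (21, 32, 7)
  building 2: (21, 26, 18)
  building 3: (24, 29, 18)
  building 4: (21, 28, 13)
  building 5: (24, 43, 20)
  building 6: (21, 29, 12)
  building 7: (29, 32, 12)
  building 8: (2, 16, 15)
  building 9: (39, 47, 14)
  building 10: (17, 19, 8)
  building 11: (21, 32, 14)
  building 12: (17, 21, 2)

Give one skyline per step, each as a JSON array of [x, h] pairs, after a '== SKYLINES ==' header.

== SKYLINES ==
[[21,7],[32,0]]
[[21,18],[26,7],[32,0]]
[[21,18],[29,7],[32,0]]
[[21,18],[29,7],[32,0]]
[[21,18],[24,20],[43,0]]
[[21,18],[24,20],[43,0]]
[[21,18],[24,20],[43,0]]
[[2,15],[16,0],[21,18],[24,20],[43,0]]
[[2,15],[16,0],[21,18],[24,20],[43,14],[47,0]]
[[2,15],[16,0],[17,8],[19,0],[21,18],[24,20],[43,14],[47,0]]
[[2,15],[16,0],[17,8],[19,0],[21,18],[24,20],[43,14],[47,0]]
[[2,15],[16,0],[17,8],[19,2],[21,18],[24,20],[43,14],[47,0]]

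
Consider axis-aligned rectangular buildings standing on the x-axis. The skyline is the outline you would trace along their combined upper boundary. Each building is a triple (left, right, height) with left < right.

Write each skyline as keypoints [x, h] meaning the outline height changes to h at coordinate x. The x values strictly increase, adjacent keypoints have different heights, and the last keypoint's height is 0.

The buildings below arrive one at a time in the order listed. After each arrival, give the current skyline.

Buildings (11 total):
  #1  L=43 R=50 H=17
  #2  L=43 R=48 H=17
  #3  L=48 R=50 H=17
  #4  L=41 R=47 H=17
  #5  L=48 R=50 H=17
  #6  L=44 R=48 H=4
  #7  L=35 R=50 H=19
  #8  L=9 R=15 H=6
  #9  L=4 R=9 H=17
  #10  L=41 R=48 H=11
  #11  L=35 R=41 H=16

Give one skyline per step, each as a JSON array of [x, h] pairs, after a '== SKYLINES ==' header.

== SKYLINES ==
[[43,17],[50,0]]
[[43,17],[50,0]]
[[43,17],[50,0]]
[[41,17],[50,0]]
[[41,17],[50,0]]
[[41,17],[50,0]]
[[35,19],[50,0]]
[[9,6],[15,0],[35,19],[50,0]]
[[4,17],[9,6],[15,0],[35,19],[50,0]]
[[4,17],[9,6],[15,0],[35,19],[50,0]]
[[4,17],[9,6],[15,0],[35,19],[50,0]]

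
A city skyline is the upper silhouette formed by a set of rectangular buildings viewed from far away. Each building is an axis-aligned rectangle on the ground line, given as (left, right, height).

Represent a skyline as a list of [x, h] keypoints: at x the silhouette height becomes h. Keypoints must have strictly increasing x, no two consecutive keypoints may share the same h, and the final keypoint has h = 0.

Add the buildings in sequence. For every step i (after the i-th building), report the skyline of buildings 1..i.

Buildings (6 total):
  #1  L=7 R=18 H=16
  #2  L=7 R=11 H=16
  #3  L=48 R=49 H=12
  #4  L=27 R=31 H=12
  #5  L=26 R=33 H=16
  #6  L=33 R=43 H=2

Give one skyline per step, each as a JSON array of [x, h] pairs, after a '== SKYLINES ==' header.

== SKYLINES ==
[[7,16],[18,0]]
[[7,16],[18,0]]
[[7,16],[18,0],[48,12],[49,0]]
[[7,16],[18,0],[27,12],[31,0],[48,12],[49,0]]
[[7,16],[18,0],[26,16],[33,0],[48,12],[49,0]]
[[7,16],[18,0],[26,16],[33,2],[43,0],[48,12],[49,0]]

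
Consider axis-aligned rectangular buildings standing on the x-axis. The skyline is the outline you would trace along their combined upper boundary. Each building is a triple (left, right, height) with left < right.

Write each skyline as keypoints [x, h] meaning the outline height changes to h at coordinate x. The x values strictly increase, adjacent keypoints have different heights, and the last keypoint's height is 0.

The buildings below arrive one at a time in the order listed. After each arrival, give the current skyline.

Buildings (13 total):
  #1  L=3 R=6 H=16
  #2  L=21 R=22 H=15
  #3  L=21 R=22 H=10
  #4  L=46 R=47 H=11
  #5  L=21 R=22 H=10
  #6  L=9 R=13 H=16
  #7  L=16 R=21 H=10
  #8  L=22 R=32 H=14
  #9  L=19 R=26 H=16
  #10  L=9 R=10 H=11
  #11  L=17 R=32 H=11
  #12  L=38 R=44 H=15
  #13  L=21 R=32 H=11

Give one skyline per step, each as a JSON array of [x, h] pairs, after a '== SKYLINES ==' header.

== SKYLINES ==
[[3,16],[6,0]]
[[3,16],[6,0],[21,15],[22,0]]
[[3,16],[6,0],[21,15],[22,0]]
[[3,16],[6,0],[21,15],[22,0],[46,11],[47,0]]
[[3,16],[6,0],[21,15],[22,0],[46,11],[47,0]]
[[3,16],[6,0],[9,16],[13,0],[21,15],[22,0],[46,11],[47,0]]
[[3,16],[6,0],[9,16],[13,0],[16,10],[21,15],[22,0],[46,11],[47,0]]
[[3,16],[6,0],[9,16],[13,0],[16,10],[21,15],[22,14],[32,0],[46,11],[47,0]]
[[3,16],[6,0],[9,16],[13,0],[16,10],[19,16],[26,14],[32,0],[46,11],[47,0]]
[[3,16],[6,0],[9,16],[13,0],[16,10],[19,16],[26,14],[32,0],[46,11],[47,0]]
[[3,16],[6,0],[9,16],[13,0],[16,10],[17,11],[19,16],[26,14],[32,0],[46,11],[47,0]]
[[3,16],[6,0],[9,16],[13,0],[16,10],[17,11],[19,16],[26,14],[32,0],[38,15],[44,0],[46,11],[47,0]]
[[3,16],[6,0],[9,16],[13,0],[16,10],[17,11],[19,16],[26,14],[32,0],[38,15],[44,0],[46,11],[47,0]]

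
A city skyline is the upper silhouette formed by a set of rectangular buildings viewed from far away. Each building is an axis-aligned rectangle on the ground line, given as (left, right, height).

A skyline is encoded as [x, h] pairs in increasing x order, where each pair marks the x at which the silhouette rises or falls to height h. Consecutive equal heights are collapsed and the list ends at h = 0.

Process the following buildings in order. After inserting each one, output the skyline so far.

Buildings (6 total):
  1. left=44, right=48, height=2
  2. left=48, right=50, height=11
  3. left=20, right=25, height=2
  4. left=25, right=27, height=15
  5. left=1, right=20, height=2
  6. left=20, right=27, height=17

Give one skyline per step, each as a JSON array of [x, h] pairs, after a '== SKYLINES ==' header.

== SKYLINES ==
[[44,2],[48,0]]
[[44,2],[48,11],[50,0]]
[[20,2],[25,0],[44,2],[48,11],[50,0]]
[[20,2],[25,15],[27,0],[44,2],[48,11],[50,0]]
[[1,2],[25,15],[27,0],[44,2],[48,11],[50,0]]
[[1,2],[20,17],[27,0],[44,2],[48,11],[50,0]]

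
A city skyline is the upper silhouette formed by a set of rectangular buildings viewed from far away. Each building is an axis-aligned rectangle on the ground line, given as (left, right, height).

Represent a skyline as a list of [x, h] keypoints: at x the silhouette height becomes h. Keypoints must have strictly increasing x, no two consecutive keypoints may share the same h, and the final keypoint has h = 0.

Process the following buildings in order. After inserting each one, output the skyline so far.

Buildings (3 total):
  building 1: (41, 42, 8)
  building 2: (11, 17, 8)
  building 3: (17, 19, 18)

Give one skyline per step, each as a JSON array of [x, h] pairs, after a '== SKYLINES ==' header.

== SKYLINES ==
[[41,8],[42,0]]
[[11,8],[17,0],[41,8],[42,0]]
[[11,8],[17,18],[19,0],[41,8],[42,0]]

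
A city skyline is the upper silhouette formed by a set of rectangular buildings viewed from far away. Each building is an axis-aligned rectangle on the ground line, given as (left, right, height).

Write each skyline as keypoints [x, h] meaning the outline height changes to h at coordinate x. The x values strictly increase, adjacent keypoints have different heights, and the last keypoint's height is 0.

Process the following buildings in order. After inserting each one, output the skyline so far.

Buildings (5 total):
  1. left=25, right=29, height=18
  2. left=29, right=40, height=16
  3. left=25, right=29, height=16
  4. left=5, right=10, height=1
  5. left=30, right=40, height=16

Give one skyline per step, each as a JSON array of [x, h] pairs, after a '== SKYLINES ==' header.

== SKYLINES ==
[[25,18],[29,0]]
[[25,18],[29,16],[40,0]]
[[25,18],[29,16],[40,0]]
[[5,1],[10,0],[25,18],[29,16],[40,0]]
[[5,1],[10,0],[25,18],[29,16],[40,0]]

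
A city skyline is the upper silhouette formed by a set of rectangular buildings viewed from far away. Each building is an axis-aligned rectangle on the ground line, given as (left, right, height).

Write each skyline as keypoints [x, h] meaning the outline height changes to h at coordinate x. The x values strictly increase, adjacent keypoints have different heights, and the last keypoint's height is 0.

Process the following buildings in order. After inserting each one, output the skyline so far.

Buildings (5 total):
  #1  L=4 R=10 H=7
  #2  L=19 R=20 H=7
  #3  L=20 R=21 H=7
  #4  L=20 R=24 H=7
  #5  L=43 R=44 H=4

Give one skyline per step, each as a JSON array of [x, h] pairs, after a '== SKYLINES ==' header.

== SKYLINES ==
[[4,7],[10,0]]
[[4,7],[10,0],[19,7],[20,0]]
[[4,7],[10,0],[19,7],[21,0]]
[[4,7],[10,0],[19,7],[24,0]]
[[4,7],[10,0],[19,7],[24,0],[43,4],[44,0]]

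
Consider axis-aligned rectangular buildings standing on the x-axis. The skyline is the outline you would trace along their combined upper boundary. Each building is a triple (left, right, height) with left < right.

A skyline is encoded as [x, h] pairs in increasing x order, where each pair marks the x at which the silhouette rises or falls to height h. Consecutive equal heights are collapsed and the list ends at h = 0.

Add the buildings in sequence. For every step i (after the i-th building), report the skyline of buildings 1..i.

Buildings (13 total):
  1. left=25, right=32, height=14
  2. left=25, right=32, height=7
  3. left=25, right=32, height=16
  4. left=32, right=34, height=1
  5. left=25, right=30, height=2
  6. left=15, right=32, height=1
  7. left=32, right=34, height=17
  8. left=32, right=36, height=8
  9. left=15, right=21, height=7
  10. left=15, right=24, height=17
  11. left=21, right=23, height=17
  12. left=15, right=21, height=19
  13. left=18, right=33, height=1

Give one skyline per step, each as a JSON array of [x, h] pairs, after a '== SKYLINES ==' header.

== SKYLINES ==
[[25,14],[32,0]]
[[25,14],[32,0]]
[[25,16],[32,0]]
[[25,16],[32,1],[34,0]]
[[25,16],[32,1],[34,0]]
[[15,1],[25,16],[32,1],[34,0]]
[[15,1],[25,16],[32,17],[34,0]]
[[15,1],[25,16],[32,17],[34,8],[36,0]]
[[15,7],[21,1],[25,16],[32,17],[34,8],[36,0]]
[[15,17],[24,1],[25,16],[32,17],[34,8],[36,0]]
[[15,17],[24,1],[25,16],[32,17],[34,8],[36,0]]
[[15,19],[21,17],[24,1],[25,16],[32,17],[34,8],[36,0]]
[[15,19],[21,17],[24,1],[25,16],[32,17],[34,8],[36,0]]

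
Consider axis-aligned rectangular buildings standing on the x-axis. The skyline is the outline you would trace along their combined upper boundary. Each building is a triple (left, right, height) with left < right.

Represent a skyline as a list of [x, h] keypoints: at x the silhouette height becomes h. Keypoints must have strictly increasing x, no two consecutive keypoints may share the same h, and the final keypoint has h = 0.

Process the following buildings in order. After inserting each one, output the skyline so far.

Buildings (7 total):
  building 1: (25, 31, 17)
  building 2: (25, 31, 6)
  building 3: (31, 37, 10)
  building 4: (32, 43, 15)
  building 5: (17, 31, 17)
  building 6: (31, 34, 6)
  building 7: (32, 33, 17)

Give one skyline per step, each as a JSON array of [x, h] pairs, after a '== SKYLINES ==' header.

== SKYLINES ==
[[25,17],[31,0]]
[[25,17],[31,0]]
[[25,17],[31,10],[37,0]]
[[25,17],[31,10],[32,15],[43,0]]
[[17,17],[31,10],[32,15],[43,0]]
[[17,17],[31,10],[32,15],[43,0]]
[[17,17],[31,10],[32,17],[33,15],[43,0]]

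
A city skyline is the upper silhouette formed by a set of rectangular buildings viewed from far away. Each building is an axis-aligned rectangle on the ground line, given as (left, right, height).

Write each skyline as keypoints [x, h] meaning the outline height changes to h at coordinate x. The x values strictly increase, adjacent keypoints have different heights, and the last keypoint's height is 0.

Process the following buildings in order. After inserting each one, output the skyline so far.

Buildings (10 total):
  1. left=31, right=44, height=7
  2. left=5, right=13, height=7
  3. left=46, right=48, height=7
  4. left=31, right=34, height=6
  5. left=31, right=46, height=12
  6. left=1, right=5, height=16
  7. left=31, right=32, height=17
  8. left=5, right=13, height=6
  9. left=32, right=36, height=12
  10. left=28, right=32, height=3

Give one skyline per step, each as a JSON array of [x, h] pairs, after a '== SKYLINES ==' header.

== SKYLINES ==
[[31,7],[44,0]]
[[5,7],[13,0],[31,7],[44,0]]
[[5,7],[13,0],[31,7],[44,0],[46,7],[48,0]]
[[5,7],[13,0],[31,7],[44,0],[46,7],[48,0]]
[[5,7],[13,0],[31,12],[46,7],[48,0]]
[[1,16],[5,7],[13,0],[31,12],[46,7],[48,0]]
[[1,16],[5,7],[13,0],[31,17],[32,12],[46,7],[48,0]]
[[1,16],[5,7],[13,0],[31,17],[32,12],[46,7],[48,0]]
[[1,16],[5,7],[13,0],[31,17],[32,12],[46,7],[48,0]]
[[1,16],[5,7],[13,0],[28,3],[31,17],[32,12],[46,7],[48,0]]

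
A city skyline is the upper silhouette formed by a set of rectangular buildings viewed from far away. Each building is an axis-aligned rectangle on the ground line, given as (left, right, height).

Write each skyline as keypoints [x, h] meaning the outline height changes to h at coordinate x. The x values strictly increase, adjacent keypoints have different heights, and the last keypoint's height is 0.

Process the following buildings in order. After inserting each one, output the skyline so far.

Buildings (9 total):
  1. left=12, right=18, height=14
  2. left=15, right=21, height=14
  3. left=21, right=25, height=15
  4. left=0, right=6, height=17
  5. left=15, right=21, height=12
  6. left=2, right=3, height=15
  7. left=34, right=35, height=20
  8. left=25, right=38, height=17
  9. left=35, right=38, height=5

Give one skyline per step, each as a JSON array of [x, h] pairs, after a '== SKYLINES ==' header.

== SKYLINES ==
[[12,14],[18,0]]
[[12,14],[21,0]]
[[12,14],[21,15],[25,0]]
[[0,17],[6,0],[12,14],[21,15],[25,0]]
[[0,17],[6,0],[12,14],[21,15],[25,0]]
[[0,17],[6,0],[12,14],[21,15],[25,0]]
[[0,17],[6,0],[12,14],[21,15],[25,0],[34,20],[35,0]]
[[0,17],[6,0],[12,14],[21,15],[25,17],[34,20],[35,17],[38,0]]
[[0,17],[6,0],[12,14],[21,15],[25,17],[34,20],[35,17],[38,0]]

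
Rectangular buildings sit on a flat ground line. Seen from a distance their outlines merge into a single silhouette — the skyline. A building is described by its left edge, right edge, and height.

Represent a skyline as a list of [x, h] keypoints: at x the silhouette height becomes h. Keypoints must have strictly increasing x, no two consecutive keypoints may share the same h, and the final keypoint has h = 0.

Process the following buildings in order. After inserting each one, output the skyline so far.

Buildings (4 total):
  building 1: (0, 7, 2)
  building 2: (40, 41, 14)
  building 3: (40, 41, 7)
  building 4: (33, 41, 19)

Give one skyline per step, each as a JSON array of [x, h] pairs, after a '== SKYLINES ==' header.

== SKYLINES ==
[[0,2],[7,0]]
[[0,2],[7,0],[40,14],[41,0]]
[[0,2],[7,0],[40,14],[41,0]]
[[0,2],[7,0],[33,19],[41,0]]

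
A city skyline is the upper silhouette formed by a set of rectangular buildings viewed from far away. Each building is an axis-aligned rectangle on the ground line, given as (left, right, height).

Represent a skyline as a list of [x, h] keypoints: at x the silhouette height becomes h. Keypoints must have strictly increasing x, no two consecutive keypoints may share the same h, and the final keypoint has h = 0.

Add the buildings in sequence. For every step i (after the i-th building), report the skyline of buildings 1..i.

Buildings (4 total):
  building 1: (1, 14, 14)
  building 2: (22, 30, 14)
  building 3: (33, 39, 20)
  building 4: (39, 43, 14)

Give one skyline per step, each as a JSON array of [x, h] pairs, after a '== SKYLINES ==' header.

== SKYLINES ==
[[1,14],[14,0]]
[[1,14],[14,0],[22,14],[30,0]]
[[1,14],[14,0],[22,14],[30,0],[33,20],[39,0]]
[[1,14],[14,0],[22,14],[30,0],[33,20],[39,14],[43,0]]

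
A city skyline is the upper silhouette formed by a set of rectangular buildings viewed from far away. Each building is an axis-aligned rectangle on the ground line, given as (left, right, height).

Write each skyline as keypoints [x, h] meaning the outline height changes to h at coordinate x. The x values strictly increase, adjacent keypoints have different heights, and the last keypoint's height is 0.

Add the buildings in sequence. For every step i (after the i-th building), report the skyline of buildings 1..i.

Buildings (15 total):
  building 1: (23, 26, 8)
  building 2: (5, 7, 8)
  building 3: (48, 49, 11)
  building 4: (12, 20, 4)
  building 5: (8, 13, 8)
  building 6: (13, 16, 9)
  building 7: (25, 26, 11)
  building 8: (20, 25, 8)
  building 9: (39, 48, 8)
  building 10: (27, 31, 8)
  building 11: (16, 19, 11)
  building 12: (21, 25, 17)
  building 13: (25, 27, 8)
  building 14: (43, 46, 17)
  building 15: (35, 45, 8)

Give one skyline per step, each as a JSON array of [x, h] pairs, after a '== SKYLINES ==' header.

== SKYLINES ==
[[23,8],[26,0]]
[[5,8],[7,0],[23,8],[26,0]]
[[5,8],[7,0],[23,8],[26,0],[48,11],[49,0]]
[[5,8],[7,0],[12,4],[20,0],[23,8],[26,0],[48,11],[49,0]]
[[5,8],[7,0],[8,8],[13,4],[20,0],[23,8],[26,0],[48,11],[49,0]]
[[5,8],[7,0],[8,8],[13,9],[16,4],[20,0],[23,8],[26,0],[48,11],[49,0]]
[[5,8],[7,0],[8,8],[13,9],[16,4],[20,0],[23,8],[25,11],[26,0],[48,11],[49,0]]
[[5,8],[7,0],[8,8],[13,9],[16,4],[20,8],[25,11],[26,0],[48,11],[49,0]]
[[5,8],[7,0],[8,8],[13,9],[16,4],[20,8],[25,11],[26,0],[39,8],[48,11],[49,0]]
[[5,8],[7,0],[8,8],[13,9],[16,4],[20,8],[25,11],[26,0],[27,8],[31,0],[39,8],[48,11],[49,0]]
[[5,8],[7,0],[8,8],[13,9],[16,11],[19,4],[20,8],[25,11],[26,0],[27,8],[31,0],[39,8],[48,11],[49,0]]
[[5,8],[7,0],[8,8],[13,9],[16,11],[19,4],[20,8],[21,17],[25,11],[26,0],[27,8],[31,0],[39,8],[48,11],[49,0]]
[[5,8],[7,0],[8,8],[13,9],[16,11],[19,4],[20,8],[21,17],[25,11],[26,8],[31,0],[39,8],[48,11],[49,0]]
[[5,8],[7,0],[8,8],[13,9],[16,11],[19,4],[20,8],[21,17],[25,11],[26,8],[31,0],[39,8],[43,17],[46,8],[48,11],[49,0]]
[[5,8],[7,0],[8,8],[13,9],[16,11],[19,4],[20,8],[21,17],[25,11],[26,8],[31,0],[35,8],[43,17],[46,8],[48,11],[49,0]]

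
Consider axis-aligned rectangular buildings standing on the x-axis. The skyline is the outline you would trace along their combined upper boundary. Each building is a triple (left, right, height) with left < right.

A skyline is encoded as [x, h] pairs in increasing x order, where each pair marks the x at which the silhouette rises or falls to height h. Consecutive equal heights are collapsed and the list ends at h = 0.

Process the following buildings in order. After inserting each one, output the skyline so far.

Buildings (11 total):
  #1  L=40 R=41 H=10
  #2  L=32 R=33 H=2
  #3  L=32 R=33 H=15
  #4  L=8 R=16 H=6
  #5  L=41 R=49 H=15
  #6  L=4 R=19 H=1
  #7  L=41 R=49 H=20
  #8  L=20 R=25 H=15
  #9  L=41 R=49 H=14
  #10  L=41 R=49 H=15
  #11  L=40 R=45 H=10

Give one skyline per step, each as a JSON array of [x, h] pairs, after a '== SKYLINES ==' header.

== SKYLINES ==
[[40,10],[41,0]]
[[32,2],[33,0],[40,10],[41,0]]
[[32,15],[33,0],[40,10],[41,0]]
[[8,6],[16,0],[32,15],[33,0],[40,10],[41,0]]
[[8,6],[16,0],[32,15],[33,0],[40,10],[41,15],[49,0]]
[[4,1],[8,6],[16,1],[19,0],[32,15],[33,0],[40,10],[41,15],[49,0]]
[[4,1],[8,6],[16,1],[19,0],[32,15],[33,0],[40,10],[41,20],[49,0]]
[[4,1],[8,6],[16,1],[19,0],[20,15],[25,0],[32,15],[33,0],[40,10],[41,20],[49,0]]
[[4,1],[8,6],[16,1],[19,0],[20,15],[25,0],[32,15],[33,0],[40,10],[41,20],[49,0]]
[[4,1],[8,6],[16,1],[19,0],[20,15],[25,0],[32,15],[33,0],[40,10],[41,20],[49,0]]
[[4,1],[8,6],[16,1],[19,0],[20,15],[25,0],[32,15],[33,0],[40,10],[41,20],[49,0]]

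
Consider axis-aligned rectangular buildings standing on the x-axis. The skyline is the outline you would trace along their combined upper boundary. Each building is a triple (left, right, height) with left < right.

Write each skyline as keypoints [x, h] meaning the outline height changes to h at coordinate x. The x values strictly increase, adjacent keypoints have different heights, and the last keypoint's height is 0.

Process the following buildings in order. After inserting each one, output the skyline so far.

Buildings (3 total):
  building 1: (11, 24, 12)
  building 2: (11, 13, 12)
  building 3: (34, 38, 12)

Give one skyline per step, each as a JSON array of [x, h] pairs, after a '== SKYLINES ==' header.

== SKYLINES ==
[[11,12],[24,0]]
[[11,12],[24,0]]
[[11,12],[24,0],[34,12],[38,0]]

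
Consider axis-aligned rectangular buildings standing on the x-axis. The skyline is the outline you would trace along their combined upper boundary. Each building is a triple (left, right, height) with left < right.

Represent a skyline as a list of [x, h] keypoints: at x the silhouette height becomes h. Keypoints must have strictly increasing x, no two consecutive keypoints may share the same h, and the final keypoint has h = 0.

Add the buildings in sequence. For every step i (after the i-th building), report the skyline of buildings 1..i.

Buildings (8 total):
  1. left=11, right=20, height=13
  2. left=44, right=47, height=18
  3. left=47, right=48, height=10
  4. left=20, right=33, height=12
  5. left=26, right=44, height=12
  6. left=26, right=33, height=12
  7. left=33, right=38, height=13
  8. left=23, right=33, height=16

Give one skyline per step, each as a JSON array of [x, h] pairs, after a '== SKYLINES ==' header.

== SKYLINES ==
[[11,13],[20,0]]
[[11,13],[20,0],[44,18],[47,0]]
[[11,13],[20,0],[44,18],[47,10],[48,0]]
[[11,13],[20,12],[33,0],[44,18],[47,10],[48,0]]
[[11,13],[20,12],[44,18],[47,10],[48,0]]
[[11,13],[20,12],[44,18],[47,10],[48,0]]
[[11,13],[20,12],[33,13],[38,12],[44,18],[47,10],[48,0]]
[[11,13],[20,12],[23,16],[33,13],[38,12],[44,18],[47,10],[48,0]]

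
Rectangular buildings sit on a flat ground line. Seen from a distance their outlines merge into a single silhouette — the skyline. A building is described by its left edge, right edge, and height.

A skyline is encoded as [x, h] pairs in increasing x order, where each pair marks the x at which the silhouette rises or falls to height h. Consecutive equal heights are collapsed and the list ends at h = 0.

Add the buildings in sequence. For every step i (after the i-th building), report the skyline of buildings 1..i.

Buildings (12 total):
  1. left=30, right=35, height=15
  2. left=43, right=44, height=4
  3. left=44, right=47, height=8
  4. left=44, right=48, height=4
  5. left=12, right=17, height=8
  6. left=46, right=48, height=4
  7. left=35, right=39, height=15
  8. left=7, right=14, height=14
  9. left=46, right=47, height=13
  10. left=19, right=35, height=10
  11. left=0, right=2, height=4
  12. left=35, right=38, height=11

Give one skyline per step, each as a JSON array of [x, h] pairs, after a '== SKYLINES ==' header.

== SKYLINES ==
[[30,15],[35,0]]
[[30,15],[35,0],[43,4],[44,0]]
[[30,15],[35,0],[43,4],[44,8],[47,0]]
[[30,15],[35,0],[43,4],[44,8],[47,4],[48,0]]
[[12,8],[17,0],[30,15],[35,0],[43,4],[44,8],[47,4],[48,0]]
[[12,8],[17,0],[30,15],[35,0],[43,4],[44,8],[47,4],[48,0]]
[[12,8],[17,0],[30,15],[39,0],[43,4],[44,8],[47,4],[48,0]]
[[7,14],[14,8],[17,0],[30,15],[39,0],[43,4],[44,8],[47,4],[48,0]]
[[7,14],[14,8],[17,0],[30,15],[39,0],[43,4],[44,8],[46,13],[47,4],[48,0]]
[[7,14],[14,8],[17,0],[19,10],[30,15],[39,0],[43,4],[44,8],[46,13],[47,4],[48,0]]
[[0,4],[2,0],[7,14],[14,8],[17,0],[19,10],[30,15],[39,0],[43,4],[44,8],[46,13],[47,4],[48,0]]
[[0,4],[2,0],[7,14],[14,8],[17,0],[19,10],[30,15],[39,0],[43,4],[44,8],[46,13],[47,4],[48,0]]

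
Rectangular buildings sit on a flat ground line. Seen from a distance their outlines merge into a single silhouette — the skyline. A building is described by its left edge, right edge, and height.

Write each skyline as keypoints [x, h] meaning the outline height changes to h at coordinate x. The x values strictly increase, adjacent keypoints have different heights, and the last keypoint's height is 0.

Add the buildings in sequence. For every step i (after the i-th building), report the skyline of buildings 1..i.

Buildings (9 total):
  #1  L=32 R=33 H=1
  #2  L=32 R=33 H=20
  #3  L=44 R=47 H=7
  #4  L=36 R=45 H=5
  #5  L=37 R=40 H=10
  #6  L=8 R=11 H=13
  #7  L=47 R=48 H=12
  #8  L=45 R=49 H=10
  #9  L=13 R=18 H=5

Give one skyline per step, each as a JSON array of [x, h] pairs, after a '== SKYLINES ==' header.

== SKYLINES ==
[[32,1],[33,0]]
[[32,20],[33,0]]
[[32,20],[33,0],[44,7],[47,0]]
[[32,20],[33,0],[36,5],[44,7],[47,0]]
[[32,20],[33,0],[36,5],[37,10],[40,5],[44,7],[47,0]]
[[8,13],[11,0],[32,20],[33,0],[36,5],[37,10],[40,5],[44,7],[47,0]]
[[8,13],[11,0],[32,20],[33,0],[36,5],[37,10],[40,5],[44,7],[47,12],[48,0]]
[[8,13],[11,0],[32,20],[33,0],[36,5],[37,10],[40,5],[44,7],[45,10],[47,12],[48,10],[49,0]]
[[8,13],[11,0],[13,5],[18,0],[32,20],[33,0],[36,5],[37,10],[40,5],[44,7],[45,10],[47,12],[48,10],[49,0]]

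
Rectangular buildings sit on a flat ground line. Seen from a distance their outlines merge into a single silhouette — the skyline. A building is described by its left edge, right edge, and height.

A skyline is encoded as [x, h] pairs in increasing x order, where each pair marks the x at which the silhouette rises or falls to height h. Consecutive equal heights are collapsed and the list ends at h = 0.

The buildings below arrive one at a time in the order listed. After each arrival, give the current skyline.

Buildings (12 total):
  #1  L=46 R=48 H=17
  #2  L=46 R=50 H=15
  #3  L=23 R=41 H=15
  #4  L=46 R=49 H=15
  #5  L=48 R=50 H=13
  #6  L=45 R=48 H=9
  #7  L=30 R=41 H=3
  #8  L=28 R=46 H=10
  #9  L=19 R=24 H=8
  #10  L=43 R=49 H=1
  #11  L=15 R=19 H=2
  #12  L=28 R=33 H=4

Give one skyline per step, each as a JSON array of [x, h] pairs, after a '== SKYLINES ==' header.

== SKYLINES ==
[[46,17],[48,0]]
[[46,17],[48,15],[50,0]]
[[23,15],[41,0],[46,17],[48,15],[50,0]]
[[23,15],[41,0],[46,17],[48,15],[50,0]]
[[23,15],[41,0],[46,17],[48,15],[50,0]]
[[23,15],[41,0],[45,9],[46,17],[48,15],[50,0]]
[[23,15],[41,0],[45,9],[46,17],[48,15],[50,0]]
[[23,15],[41,10],[46,17],[48,15],[50,0]]
[[19,8],[23,15],[41,10],[46,17],[48,15],[50,0]]
[[19,8],[23,15],[41,10],[46,17],[48,15],[50,0]]
[[15,2],[19,8],[23,15],[41,10],[46,17],[48,15],[50,0]]
[[15,2],[19,8],[23,15],[41,10],[46,17],[48,15],[50,0]]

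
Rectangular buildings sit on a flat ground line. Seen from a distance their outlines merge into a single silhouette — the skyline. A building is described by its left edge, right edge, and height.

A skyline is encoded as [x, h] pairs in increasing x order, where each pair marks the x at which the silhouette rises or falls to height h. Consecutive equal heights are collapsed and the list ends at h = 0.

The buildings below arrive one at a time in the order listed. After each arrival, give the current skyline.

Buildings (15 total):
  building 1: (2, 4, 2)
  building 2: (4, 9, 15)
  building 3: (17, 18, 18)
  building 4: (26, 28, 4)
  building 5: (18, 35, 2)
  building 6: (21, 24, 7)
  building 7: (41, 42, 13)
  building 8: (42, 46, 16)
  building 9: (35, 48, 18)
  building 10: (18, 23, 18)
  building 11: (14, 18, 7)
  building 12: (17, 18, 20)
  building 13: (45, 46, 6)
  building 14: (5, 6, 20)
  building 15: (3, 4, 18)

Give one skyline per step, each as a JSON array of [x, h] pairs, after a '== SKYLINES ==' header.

== SKYLINES ==
[[2,2],[4,0]]
[[2,2],[4,15],[9,0]]
[[2,2],[4,15],[9,0],[17,18],[18,0]]
[[2,2],[4,15],[9,0],[17,18],[18,0],[26,4],[28,0]]
[[2,2],[4,15],[9,0],[17,18],[18,2],[26,4],[28,2],[35,0]]
[[2,2],[4,15],[9,0],[17,18],[18,2],[21,7],[24,2],[26,4],[28,2],[35,0]]
[[2,2],[4,15],[9,0],[17,18],[18,2],[21,7],[24,2],[26,4],[28,2],[35,0],[41,13],[42,0]]
[[2,2],[4,15],[9,0],[17,18],[18,2],[21,7],[24,2],[26,4],[28,2],[35,0],[41,13],[42,16],[46,0]]
[[2,2],[4,15],[9,0],[17,18],[18,2],[21,7],[24,2],[26,4],[28,2],[35,18],[48,0]]
[[2,2],[4,15],[9,0],[17,18],[23,7],[24,2],[26,4],[28,2],[35,18],[48,0]]
[[2,2],[4,15],[9,0],[14,7],[17,18],[23,7],[24,2],[26,4],[28,2],[35,18],[48,0]]
[[2,2],[4,15],[9,0],[14,7],[17,20],[18,18],[23,7],[24,2],[26,4],[28,2],[35,18],[48,0]]
[[2,2],[4,15],[9,0],[14,7],[17,20],[18,18],[23,7],[24,2],[26,4],[28,2],[35,18],[48,0]]
[[2,2],[4,15],[5,20],[6,15],[9,0],[14,7],[17,20],[18,18],[23,7],[24,2],[26,4],[28,2],[35,18],[48,0]]
[[2,2],[3,18],[4,15],[5,20],[6,15],[9,0],[14,7],[17,20],[18,18],[23,7],[24,2],[26,4],[28,2],[35,18],[48,0]]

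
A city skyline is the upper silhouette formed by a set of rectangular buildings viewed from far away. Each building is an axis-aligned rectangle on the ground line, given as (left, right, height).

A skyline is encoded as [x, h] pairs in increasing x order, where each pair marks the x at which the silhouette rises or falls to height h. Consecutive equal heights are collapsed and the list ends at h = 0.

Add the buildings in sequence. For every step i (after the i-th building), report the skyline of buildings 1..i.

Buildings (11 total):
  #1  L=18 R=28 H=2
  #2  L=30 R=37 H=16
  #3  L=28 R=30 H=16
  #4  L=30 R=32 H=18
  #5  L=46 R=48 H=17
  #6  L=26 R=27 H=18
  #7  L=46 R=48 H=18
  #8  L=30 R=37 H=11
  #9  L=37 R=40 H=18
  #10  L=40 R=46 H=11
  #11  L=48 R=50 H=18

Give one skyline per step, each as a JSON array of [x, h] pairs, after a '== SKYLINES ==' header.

== SKYLINES ==
[[18,2],[28,0]]
[[18,2],[28,0],[30,16],[37,0]]
[[18,2],[28,16],[37,0]]
[[18,2],[28,16],[30,18],[32,16],[37,0]]
[[18,2],[28,16],[30,18],[32,16],[37,0],[46,17],[48,0]]
[[18,2],[26,18],[27,2],[28,16],[30,18],[32,16],[37,0],[46,17],[48,0]]
[[18,2],[26,18],[27,2],[28,16],[30,18],[32,16],[37,0],[46,18],[48,0]]
[[18,2],[26,18],[27,2],[28,16],[30,18],[32,16],[37,0],[46,18],[48,0]]
[[18,2],[26,18],[27,2],[28,16],[30,18],[32,16],[37,18],[40,0],[46,18],[48,0]]
[[18,2],[26,18],[27,2],[28,16],[30,18],[32,16],[37,18],[40,11],[46,18],[48,0]]
[[18,2],[26,18],[27,2],[28,16],[30,18],[32,16],[37,18],[40,11],[46,18],[50,0]]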